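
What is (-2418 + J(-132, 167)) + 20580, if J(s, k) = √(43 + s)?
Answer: 18162 + I*√89 ≈ 18162.0 + 9.434*I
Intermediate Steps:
(-2418 + J(-132, 167)) + 20580 = (-2418 + √(43 - 132)) + 20580 = (-2418 + √(-89)) + 20580 = (-2418 + I*√89) + 20580 = 18162 + I*√89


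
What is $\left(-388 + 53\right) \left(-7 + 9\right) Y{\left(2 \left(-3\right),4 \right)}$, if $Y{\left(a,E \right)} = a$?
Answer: $4020$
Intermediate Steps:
$\left(-388 + 53\right) \left(-7 + 9\right) Y{\left(2 \left(-3\right),4 \right)} = \left(-388 + 53\right) \left(-7 + 9\right) 2 \left(-3\right) = - 335 \cdot 2 \left(-6\right) = \left(-335\right) \left(-12\right) = 4020$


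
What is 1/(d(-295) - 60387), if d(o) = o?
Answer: -1/60682 ≈ -1.6479e-5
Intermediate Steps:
1/(d(-295) - 60387) = 1/(-295 - 60387) = 1/(-60682) = -1/60682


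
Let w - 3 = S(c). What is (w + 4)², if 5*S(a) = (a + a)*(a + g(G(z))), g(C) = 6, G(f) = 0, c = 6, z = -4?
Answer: 32041/25 ≈ 1281.6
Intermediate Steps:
S(a) = 2*a*(6 + a)/5 (S(a) = ((a + a)*(a + 6))/5 = ((2*a)*(6 + a))/5 = (2*a*(6 + a))/5 = 2*a*(6 + a)/5)
w = 159/5 (w = 3 + (⅖)*6*(6 + 6) = 3 + (⅖)*6*12 = 3 + 144/5 = 159/5 ≈ 31.800)
(w + 4)² = (159/5 + 4)² = (179/5)² = 32041/25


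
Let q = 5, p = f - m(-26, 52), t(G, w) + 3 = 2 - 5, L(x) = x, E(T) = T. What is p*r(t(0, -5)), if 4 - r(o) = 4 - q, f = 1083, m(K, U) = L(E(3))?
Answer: 5400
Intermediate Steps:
m(K, U) = 3
t(G, w) = -6 (t(G, w) = -3 + (2 - 5) = -3 - 3 = -6)
p = 1080 (p = 1083 - 1*3 = 1083 - 3 = 1080)
r(o) = 5 (r(o) = 4 - (4 - 1*5) = 4 - (4 - 5) = 4 - 1*(-1) = 4 + 1 = 5)
p*r(t(0, -5)) = 1080*5 = 5400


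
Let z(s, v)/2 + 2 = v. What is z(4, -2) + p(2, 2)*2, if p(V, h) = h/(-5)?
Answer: -44/5 ≈ -8.8000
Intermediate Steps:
p(V, h) = -h/5 (p(V, h) = h*(-1/5) = -h/5)
z(s, v) = -4 + 2*v
z(4, -2) + p(2, 2)*2 = (-4 + 2*(-2)) - 1/5*2*2 = (-4 - 4) - 2/5*2 = -8 - 4/5 = -44/5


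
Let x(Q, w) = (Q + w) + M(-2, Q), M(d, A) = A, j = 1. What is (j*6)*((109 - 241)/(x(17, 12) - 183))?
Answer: 792/137 ≈ 5.7810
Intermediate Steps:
x(Q, w) = w + 2*Q (x(Q, w) = (Q + w) + Q = w + 2*Q)
(j*6)*((109 - 241)/(x(17, 12) - 183)) = (1*6)*((109 - 241)/((12 + 2*17) - 183)) = 6*(-132/((12 + 34) - 183)) = 6*(-132/(46 - 183)) = 6*(-132/(-137)) = 6*(-132*(-1/137)) = 6*(132/137) = 792/137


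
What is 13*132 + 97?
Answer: 1813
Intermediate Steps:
13*132 + 97 = 1716 + 97 = 1813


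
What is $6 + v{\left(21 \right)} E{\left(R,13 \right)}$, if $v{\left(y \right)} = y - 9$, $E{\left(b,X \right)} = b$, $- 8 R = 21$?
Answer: $- \frac{51}{2} \approx -25.5$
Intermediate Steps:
$R = - \frac{21}{8}$ ($R = \left(- \frac{1}{8}\right) 21 = - \frac{21}{8} \approx -2.625$)
$v{\left(y \right)} = -9 + y$
$6 + v{\left(21 \right)} E{\left(R,13 \right)} = 6 + \left(-9 + 21\right) \left(- \frac{21}{8}\right) = 6 + 12 \left(- \frac{21}{8}\right) = 6 - \frac{63}{2} = - \frac{51}{2}$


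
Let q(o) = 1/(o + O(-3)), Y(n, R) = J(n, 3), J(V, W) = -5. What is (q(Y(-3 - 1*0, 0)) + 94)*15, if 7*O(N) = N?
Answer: 53475/38 ≈ 1407.2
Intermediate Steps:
O(N) = N/7
Y(n, R) = -5
q(o) = 1/(-3/7 + o) (q(o) = 1/(o + (⅐)*(-3)) = 1/(o - 3/7) = 1/(-3/7 + o))
(q(Y(-3 - 1*0, 0)) + 94)*15 = (7/(-3 + 7*(-5)) + 94)*15 = (7/(-3 - 35) + 94)*15 = (7/(-38) + 94)*15 = (7*(-1/38) + 94)*15 = (-7/38 + 94)*15 = (3565/38)*15 = 53475/38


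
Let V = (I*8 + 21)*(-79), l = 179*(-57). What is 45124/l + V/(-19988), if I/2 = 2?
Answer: -45222029/10733556 ≈ -4.2131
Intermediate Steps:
I = 4 (I = 2*2 = 4)
l = -10203
V = -4187 (V = (4*8 + 21)*(-79) = (32 + 21)*(-79) = 53*(-79) = -4187)
45124/l + V/(-19988) = 45124/(-10203) - 4187/(-19988) = 45124*(-1/10203) - 4187*(-1/19988) = -45124/10203 + 4187/19988 = -45222029/10733556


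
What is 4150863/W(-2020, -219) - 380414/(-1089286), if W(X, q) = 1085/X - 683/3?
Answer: -2739962425991027/150638994869 ≈ -18189.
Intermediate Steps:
W(X, q) = -683/3 + 1085/X (W(X, q) = 1085/X - 683*1/3 = 1085/X - 683/3 = -683/3 + 1085/X)
4150863/W(-2020, -219) - 380414/(-1089286) = 4150863/(-683/3 + 1085/(-2020)) - 380414/(-1089286) = 4150863/(-683/3 + 1085*(-1/2020)) - 380414*(-1/1089286) = 4150863/(-683/3 - 217/404) + 190207/544643 = 4150863/(-276583/1212) + 190207/544643 = 4150863*(-1212/276583) + 190207/544643 = -5030845956/276583 + 190207/544643 = -2739962425991027/150638994869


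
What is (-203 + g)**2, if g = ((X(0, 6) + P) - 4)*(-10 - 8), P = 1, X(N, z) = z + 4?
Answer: 108241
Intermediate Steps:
X(N, z) = 4 + z
g = -126 (g = (((4 + 6) + 1) - 4)*(-10 - 8) = ((10 + 1) - 4)*(-18) = (11 - 4)*(-18) = 7*(-18) = -126)
(-203 + g)**2 = (-203 - 126)**2 = (-329)**2 = 108241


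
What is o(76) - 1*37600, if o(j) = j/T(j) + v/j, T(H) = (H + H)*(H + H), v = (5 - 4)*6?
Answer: -11430375/304 ≈ -37600.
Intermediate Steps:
v = 6 (v = 1*6 = 6)
T(H) = 4*H² (T(H) = (2*H)*(2*H) = 4*H²)
o(j) = 25/(4*j) (o(j) = j/((4*j²)) + 6/j = j*(1/(4*j²)) + 6/j = 1/(4*j) + 6/j = 25/(4*j))
o(76) - 1*37600 = (25/4)/76 - 1*37600 = (25/4)*(1/76) - 37600 = 25/304 - 37600 = -11430375/304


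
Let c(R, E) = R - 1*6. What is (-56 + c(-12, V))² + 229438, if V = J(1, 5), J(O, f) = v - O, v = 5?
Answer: 234914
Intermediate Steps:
J(O, f) = 5 - O
V = 4 (V = 5 - 1*1 = 5 - 1 = 4)
c(R, E) = -6 + R (c(R, E) = R - 6 = -6 + R)
(-56 + c(-12, V))² + 229438 = (-56 + (-6 - 12))² + 229438 = (-56 - 18)² + 229438 = (-74)² + 229438 = 5476 + 229438 = 234914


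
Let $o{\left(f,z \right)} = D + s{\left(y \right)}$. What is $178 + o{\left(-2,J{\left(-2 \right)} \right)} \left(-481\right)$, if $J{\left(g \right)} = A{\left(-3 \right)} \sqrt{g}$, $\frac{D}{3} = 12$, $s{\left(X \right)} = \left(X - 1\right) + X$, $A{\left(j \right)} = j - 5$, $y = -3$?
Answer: $-13771$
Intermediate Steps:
$A{\left(j \right)} = -5 + j$
$s{\left(X \right)} = -1 + 2 X$ ($s{\left(X \right)} = \left(-1 + X\right) + X = -1 + 2 X$)
$D = 36$ ($D = 3 \cdot 12 = 36$)
$J{\left(g \right)} = - 8 \sqrt{g}$ ($J{\left(g \right)} = \left(-5 - 3\right) \sqrt{g} = - 8 \sqrt{g}$)
$o{\left(f,z \right)} = 29$ ($o{\left(f,z \right)} = 36 + \left(-1 + 2 \left(-3\right)\right) = 36 - 7 = 29$)
$178 + o{\left(-2,J{\left(-2 \right)} \right)} \left(-481\right) = 178 + 29 \left(-481\right) = 178 - 13949 = -13771$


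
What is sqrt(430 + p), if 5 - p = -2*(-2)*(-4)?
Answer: sqrt(451) ≈ 21.237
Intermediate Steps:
p = 21 (p = 5 - (-2*(-2))*(-4) = 5 - 4*(-4) = 5 - 1*(-16) = 5 + 16 = 21)
sqrt(430 + p) = sqrt(430 + 21) = sqrt(451)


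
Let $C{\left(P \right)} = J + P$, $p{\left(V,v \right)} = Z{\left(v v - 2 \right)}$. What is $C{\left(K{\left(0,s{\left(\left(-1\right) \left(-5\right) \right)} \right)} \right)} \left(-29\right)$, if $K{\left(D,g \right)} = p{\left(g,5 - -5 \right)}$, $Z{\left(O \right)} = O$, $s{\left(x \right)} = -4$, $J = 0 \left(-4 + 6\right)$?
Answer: $-2842$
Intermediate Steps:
$J = 0$ ($J = 0 \cdot 2 = 0$)
$p{\left(V,v \right)} = -2 + v^{2}$ ($p{\left(V,v \right)} = v v - 2 = v^{2} - 2 = -2 + v^{2}$)
$K{\left(D,g \right)} = 98$ ($K{\left(D,g \right)} = -2 + \left(5 - -5\right)^{2} = -2 + \left(5 + 5\right)^{2} = -2 + 10^{2} = -2 + 100 = 98$)
$C{\left(P \right)} = P$ ($C{\left(P \right)} = 0 + P = P$)
$C{\left(K{\left(0,s{\left(\left(-1\right) \left(-5\right) \right)} \right)} \right)} \left(-29\right) = 98 \left(-29\right) = -2842$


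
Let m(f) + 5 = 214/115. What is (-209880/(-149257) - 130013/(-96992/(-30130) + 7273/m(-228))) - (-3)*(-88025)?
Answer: -495842772086794270940/1878068534621083 ≈ -2.6402e+5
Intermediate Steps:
m(f) = -361/115 (m(f) = -5 + 214/115 = -361/115)
(-209880/(-149257) - 130013/(-96992/(-30130) + 7273/m(-228))) - (-3)*(-88025) = (-209880/(-149257) - 130013/(-96992/(-30130) + 7273/(-361/115))) - (-3)*(-88025) = (-209880*(-1/149257) - 130013/(-96992*(-1/30130) + 7273*(-115/361))) - 1*264075 = (209880/149257 - 130013/(48496/15065 - 836395/361)) - 264075 = (209880/149257 - 130013/(-12582783619/5438465)) - 264075 = (209880/149257 - 130013*(-5438465/12582783619)) - 264075 = (209880/149257 + 707071150045/12582783619) - 264075 = 108176193268222285/1878068534621083 - 264075 = -495842772086794270940/1878068534621083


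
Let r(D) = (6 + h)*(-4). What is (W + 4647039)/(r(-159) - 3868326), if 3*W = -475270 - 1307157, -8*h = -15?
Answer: -4863476/4642029 ≈ -1.0477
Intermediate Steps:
h = 15/8 (h = -⅛*(-15) = 15/8 ≈ 1.8750)
r(D) = -63/2 (r(D) = (6 + 15/8)*(-4) = (63/8)*(-4) = -63/2)
W = -1782427/3 (W = (-475270 - 1307157)/3 = (⅓)*(-1782427) = -1782427/3 ≈ -5.9414e+5)
(W + 4647039)/(r(-159) - 3868326) = (-1782427/3 + 4647039)/(-63/2 - 3868326) = 12158690/(3*(-7736715/2)) = (12158690/3)*(-2/7736715) = -4863476/4642029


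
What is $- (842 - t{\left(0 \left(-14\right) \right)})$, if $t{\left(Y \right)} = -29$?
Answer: $-871$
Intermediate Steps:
$- (842 - t{\left(0 \left(-14\right) \right)}) = - (842 - -29) = - (842 + 29) = \left(-1\right) 871 = -871$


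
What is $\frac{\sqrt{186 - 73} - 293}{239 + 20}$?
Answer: $- \frac{293}{259} + \frac{\sqrt{113}}{259} \approx -1.0902$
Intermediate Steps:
$\frac{\sqrt{186 - 73} - 293}{239 + 20} = \frac{\sqrt{113} - 293}{259} = \left(-293 + \sqrt{113}\right) \frac{1}{259} = - \frac{293}{259} + \frac{\sqrt{113}}{259}$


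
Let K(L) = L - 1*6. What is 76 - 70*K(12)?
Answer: -344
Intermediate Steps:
K(L) = -6 + L (K(L) = L - 6 = -6 + L)
76 - 70*K(12) = 76 - 70*(-6 + 12) = 76 - 70*6 = 76 - 420 = -344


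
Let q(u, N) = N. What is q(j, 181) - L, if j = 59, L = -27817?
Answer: 27998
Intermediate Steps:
q(j, 181) - L = 181 - 1*(-27817) = 181 + 27817 = 27998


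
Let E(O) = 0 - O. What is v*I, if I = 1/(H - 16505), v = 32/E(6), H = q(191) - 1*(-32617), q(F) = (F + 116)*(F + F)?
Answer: -8/200079 ≈ -3.9984e-5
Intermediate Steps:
q(F) = 2*F*(116 + F) (q(F) = (116 + F)*(2*F) = 2*F*(116 + F))
H = 149891 (H = 2*191*(116 + 191) - 1*(-32617) = 2*191*307 + 32617 = 117274 + 32617 = 149891)
E(O) = -O
v = -16/3 (v = 32/((-1*6)) = 32/(-6) = 32*(-1/6) = -16/3 ≈ -5.3333)
I = 1/133386 (I = 1/(149891 - 16505) = 1/133386 ≈ 7.4970e-6)
v*I = -16/3*1/133386 = -8/200079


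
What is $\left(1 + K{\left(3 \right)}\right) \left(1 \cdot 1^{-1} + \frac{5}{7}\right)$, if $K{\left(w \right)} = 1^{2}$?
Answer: $\frac{24}{7} \approx 3.4286$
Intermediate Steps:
$K{\left(w \right)} = 1$
$\left(1 + K{\left(3 \right)}\right) \left(1 \cdot 1^{-1} + \frac{5}{7}\right) = \left(1 + 1\right) \left(1 \cdot 1^{-1} + \frac{5}{7}\right) = 2 \left(1 \cdot 1 + 5 \cdot \frac{1}{7}\right) = 2 \left(1 + \frac{5}{7}\right) = 2 \cdot \frac{12}{7} = \frac{24}{7}$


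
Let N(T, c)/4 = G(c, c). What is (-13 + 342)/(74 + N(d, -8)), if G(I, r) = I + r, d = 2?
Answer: 329/10 ≈ 32.900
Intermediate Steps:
N(T, c) = 8*c (N(T, c) = 4*(c + c) = 4*(2*c) = 8*c)
(-13 + 342)/(74 + N(d, -8)) = (-13 + 342)/(74 + 8*(-8)) = 329/(74 - 64) = 329/10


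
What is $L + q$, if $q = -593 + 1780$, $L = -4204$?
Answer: $-3017$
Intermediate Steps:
$q = 1187$
$L + q = -4204 + 1187 = -3017$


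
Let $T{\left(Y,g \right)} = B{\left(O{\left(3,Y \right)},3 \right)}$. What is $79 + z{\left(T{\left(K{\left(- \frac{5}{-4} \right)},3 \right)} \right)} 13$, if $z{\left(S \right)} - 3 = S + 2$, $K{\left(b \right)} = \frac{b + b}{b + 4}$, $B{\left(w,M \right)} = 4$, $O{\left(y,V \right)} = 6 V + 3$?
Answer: $196$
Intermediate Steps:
$O{\left(y,V \right)} = 3 + 6 V$
$K{\left(b \right)} = \frac{2 b}{4 + b}$
$T{\left(Y,g \right)} = 4$
$z{\left(S \right)} = 5 + S$ ($z{\left(S \right)} = 3 + \left(S + 2\right) = 3 + \left(2 + S\right) = 5 + S$)
$79 + z{\left(T{\left(K{\left(- \frac{5}{-4} \right)},3 \right)} \right)} 13 = 79 + \left(5 + 4\right) 13 = 79 + 9 \cdot 13 = 79 + 117 = 196$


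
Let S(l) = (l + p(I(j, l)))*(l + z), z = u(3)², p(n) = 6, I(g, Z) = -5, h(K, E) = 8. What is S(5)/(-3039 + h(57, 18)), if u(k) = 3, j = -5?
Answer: -22/433 ≈ -0.050808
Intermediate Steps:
z = 9 (z = 3² = 9)
S(l) = (6 + l)*(9 + l) (S(l) = (l + 6)*(l + 9) = (6 + l)*(9 + l))
S(5)/(-3039 + h(57, 18)) = (54 + 5² + 15*5)/(-3039 + 8) = (54 + 25 + 75)/(-3031) = -1/3031*154 = -22/433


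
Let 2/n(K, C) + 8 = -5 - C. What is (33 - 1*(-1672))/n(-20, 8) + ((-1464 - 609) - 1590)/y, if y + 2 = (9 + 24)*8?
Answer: -2347059/131 ≈ -17916.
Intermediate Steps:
y = 262 (y = -2 + (9 + 24)*8 = -2 + 33*8 = -2 + 264 = 262)
n(K, C) = 2/(-13 - C) (n(K, C) = 2/(-8 + (-5 - C)) = 2/(-13 - C))
(33 - 1*(-1672))/n(-20, 8) + ((-1464 - 609) - 1590)/y = (33 - 1*(-1672))/((-2/(13 + 8))) + ((-1464 - 609) - 1590)/262 = (33 + 1672)/((-2/21)) + (-2073 - 1590)*(1/262) = 1705/((-2*1/21)) - 3663*1/262 = 1705/(-2/21) - 3663/262 = 1705*(-21/2) - 3663/262 = -35805/2 - 3663/262 = -2347059/131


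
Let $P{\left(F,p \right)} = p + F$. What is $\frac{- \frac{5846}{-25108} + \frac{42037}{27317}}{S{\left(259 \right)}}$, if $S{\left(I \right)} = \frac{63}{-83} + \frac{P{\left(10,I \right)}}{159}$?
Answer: $\frac{8018234434533}{4221562077580} \approx 1.8994$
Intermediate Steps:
$P{\left(F,p \right)} = F + p$
$S{\left(I \right)} = - \frac{9187}{13197} + \frac{I}{159}$ ($S{\left(I \right)} = \frac{63}{-83} + \frac{10 + I}{159} = 63 \left(- \frac{1}{83}\right) + \left(10 + I\right) \frac{1}{159} = - \frac{63}{83} + \left(\frac{10}{159} + \frac{I}{159}\right) = - \frac{9187}{13197} + \frac{I}{159}$)
$\frac{- \frac{5846}{-25108} + \frac{42037}{27317}}{S{\left(259 \right)}} = \frac{- \frac{5846}{-25108} + \frac{42037}{27317}}{- \frac{9187}{13197} + \frac{1}{159} \cdot 259} = \frac{\left(-5846\right) \left(- \frac{1}{25108}\right) + 42037 \cdot \frac{1}{27317}}{- \frac{9187}{13197} + \frac{259}{159}} = \frac{\frac{2923}{12554} + \frac{42037}{27317}}{\frac{12310}{13197}} = \frac{607580089}{342937618} \cdot \frac{13197}{12310} = \frac{8018234434533}{4221562077580}$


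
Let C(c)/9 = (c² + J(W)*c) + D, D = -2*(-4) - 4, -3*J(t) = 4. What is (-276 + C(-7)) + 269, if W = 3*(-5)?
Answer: 554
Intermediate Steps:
W = -15
J(t) = -4/3 (J(t) = -⅓*4 = -4/3)
D = 4 (D = 8 - 4 = 4)
C(c) = 36 - 12*c + 9*c² (C(c) = 9*((c² - 4*c/3) + 4) = 9*(4 + c² - 4*c/3) = 36 - 12*c + 9*c²)
(-276 + C(-7)) + 269 = (-276 + (36 - 12*(-7) + 9*(-7)²)) + 269 = (-276 + (36 + 84 + 9*49)) + 269 = (-276 + (36 + 84 + 441)) + 269 = (-276 + 561) + 269 = 285 + 269 = 554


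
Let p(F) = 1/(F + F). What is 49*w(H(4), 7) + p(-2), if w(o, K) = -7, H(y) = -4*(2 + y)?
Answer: -1373/4 ≈ -343.25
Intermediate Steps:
H(y) = -8 - 4*y
p(F) = 1/(2*F)
49*w(H(4), 7) + p(-2) = 49*(-7) + (½)/(-2) = -343 + (½)*(-½) = -343 - ¼ = -1373/4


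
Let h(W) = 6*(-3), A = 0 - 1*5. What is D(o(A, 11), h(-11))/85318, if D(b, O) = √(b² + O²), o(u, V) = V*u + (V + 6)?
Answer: √442/42659 ≈ 0.00049283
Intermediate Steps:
A = -5 (A = 0 - 5 = -5)
o(u, V) = 6 + V + V*u (o(u, V) = V*u + (6 + V) = 6 + V + V*u)
h(W) = -18
D(b, O) = √(O² + b²)
D(o(A, 11), h(-11))/85318 = √((-18)² + (6 + 11 + 11*(-5))²)/85318 = √(324 + (6 + 11 - 55)²)*(1/85318) = √(324 + (-38)²)*(1/85318) = √(324 + 1444)*(1/85318) = √1768*(1/85318) = (2*√442)*(1/85318) = √442/42659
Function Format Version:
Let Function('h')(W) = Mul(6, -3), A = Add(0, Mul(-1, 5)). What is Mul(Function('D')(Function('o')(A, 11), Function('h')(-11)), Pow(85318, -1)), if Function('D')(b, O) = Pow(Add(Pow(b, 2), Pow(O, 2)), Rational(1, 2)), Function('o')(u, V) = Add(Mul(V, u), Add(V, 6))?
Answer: Mul(Rational(1, 42659), Pow(442, Rational(1, 2))) ≈ 0.00049283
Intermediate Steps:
A = -5 (A = Add(0, -5) = -5)
Function('o')(u, V) = Add(6, V, Mul(V, u)) (Function('o')(u, V) = Add(Mul(V, u), Add(6, V)) = Add(6, V, Mul(V, u)))
Function('h')(W) = -18
Function('D')(b, O) = Pow(Add(Pow(O, 2), Pow(b, 2)), Rational(1, 2))
Mul(Function('D')(Function('o')(A, 11), Function('h')(-11)), Pow(85318, -1)) = Mul(Pow(Add(Pow(-18, 2), Pow(Add(6, 11, Mul(11, -5)), 2)), Rational(1, 2)), Pow(85318, -1)) = Mul(Pow(Add(324, Pow(Add(6, 11, -55), 2)), Rational(1, 2)), Rational(1, 85318)) = Mul(Pow(Add(324, Pow(-38, 2)), Rational(1, 2)), Rational(1, 85318)) = Mul(Pow(Add(324, 1444), Rational(1, 2)), Rational(1, 85318)) = Mul(Pow(1768, Rational(1, 2)), Rational(1, 85318)) = Mul(Mul(2, Pow(442, Rational(1, 2))), Rational(1, 85318)) = Mul(Rational(1, 42659), Pow(442, Rational(1, 2)))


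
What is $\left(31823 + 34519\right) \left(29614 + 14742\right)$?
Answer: $2942665752$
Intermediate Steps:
$\left(31823 + 34519\right) \left(29614 + 14742\right) = 66342 \cdot 44356 = 2942665752$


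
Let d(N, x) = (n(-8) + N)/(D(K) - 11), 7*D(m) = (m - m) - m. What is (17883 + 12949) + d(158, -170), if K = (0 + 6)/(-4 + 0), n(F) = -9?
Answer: 4653546/151 ≈ 30818.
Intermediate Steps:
K = -3/2 (K = 6/(-4) = 6*(-1/4) = -3/2 ≈ -1.5000)
D(m) = -m/7 (D(m) = ((m - m) - m)/7 = (0 - m)/7 = (-m)/7 = -m/7)
d(N, x) = 126/151 - 14*N/151 (d(N, x) = (-9 + N)/(-1/7*(-3/2) - 11) = (-9 + N)/(3/14 - 11) = (-9 + N)/(-151/14) = (-9 + N)*(-14/151) = 126/151 - 14*N/151)
(17883 + 12949) + d(158, -170) = (17883 + 12949) + (126/151 - 14/151*158) = 30832 + (126/151 - 2212/151) = 30832 - 2086/151 = 4653546/151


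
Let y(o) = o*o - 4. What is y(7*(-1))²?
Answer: 2025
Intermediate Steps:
y(o) = -4 + o² (y(o) = o² - 4 = -4 + o²)
y(7*(-1))² = (-4 + (7*(-1))²)² = (-4 + (-7)²)² = (-4 + 49)² = 45² = 2025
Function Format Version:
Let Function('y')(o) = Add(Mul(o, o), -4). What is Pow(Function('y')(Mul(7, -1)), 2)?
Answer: 2025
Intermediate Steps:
Function('y')(o) = Add(-4, Pow(o, 2)) (Function('y')(o) = Add(Pow(o, 2), -4) = Add(-4, Pow(o, 2)))
Pow(Function('y')(Mul(7, -1)), 2) = Pow(Add(-4, Pow(Mul(7, -1), 2)), 2) = Pow(Add(-4, Pow(-7, 2)), 2) = Pow(Add(-4, 49), 2) = Pow(45, 2) = 2025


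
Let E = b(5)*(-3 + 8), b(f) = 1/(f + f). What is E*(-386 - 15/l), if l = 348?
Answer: -44781/232 ≈ -193.02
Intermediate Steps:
b(f) = 1/(2*f)
E = 1/2 (E = ((1/2)/5)*(-3 + 8) = ((1/2)*(1/5))*5 = (1/10)*5 = 1/2 ≈ 0.50000)
E*(-386 - 15/l) = (-386 - 15/348)/2 = (-386 - 15*1/348)/2 = (-386 - 5/116)/2 = (1/2)*(-44781/116) = -44781/232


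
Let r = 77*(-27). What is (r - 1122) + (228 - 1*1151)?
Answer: -4124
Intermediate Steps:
r = -2079
(r - 1122) + (228 - 1*1151) = (-2079 - 1122) + (228 - 1*1151) = -3201 + (228 - 1151) = -3201 - 923 = -4124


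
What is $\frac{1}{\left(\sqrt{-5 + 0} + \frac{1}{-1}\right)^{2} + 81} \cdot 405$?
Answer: $\frac{3465}{661} + \frac{90 i \sqrt{5}}{661} \approx 5.2421 + 0.30446 i$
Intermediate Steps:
$\frac{1}{\left(\sqrt{-5 + 0} + \frac{1}{-1}\right)^{2} + 81} \cdot 405 = \frac{1}{\left(\sqrt{-5} - 1\right)^{2} + 81} \cdot 405 = \frac{1}{\left(i \sqrt{5} - 1\right)^{2} + 81} \cdot 405 = \frac{1}{\left(-1 + i \sqrt{5}\right)^{2} + 81} \cdot 405 = \frac{1}{81 + \left(-1 + i \sqrt{5}\right)^{2}} \cdot 405 = \frac{405}{81 + \left(-1 + i \sqrt{5}\right)^{2}}$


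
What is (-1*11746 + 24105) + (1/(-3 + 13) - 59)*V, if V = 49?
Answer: 94729/10 ≈ 9472.9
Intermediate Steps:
(-1*11746 + 24105) + (1/(-3 + 13) - 59)*V = (-1*11746 + 24105) + (1/(-3 + 13) - 59)*49 = (-11746 + 24105) + (1/10 - 59)*49 = 12359 + (1/10 - 59)*49 = 12359 - 589/10*49 = 12359 - 28861/10 = 94729/10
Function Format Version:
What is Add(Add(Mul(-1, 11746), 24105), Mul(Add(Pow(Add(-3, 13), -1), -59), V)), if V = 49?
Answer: Rational(94729, 10) ≈ 9472.9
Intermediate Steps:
Add(Add(Mul(-1, 11746), 24105), Mul(Add(Pow(Add(-3, 13), -1), -59), V)) = Add(Add(Mul(-1, 11746), 24105), Mul(Add(Pow(Add(-3, 13), -1), -59), 49)) = Add(Add(-11746, 24105), Mul(Add(Pow(10, -1), -59), 49)) = Add(12359, Mul(Add(Rational(1, 10), -59), 49)) = Add(12359, Mul(Rational(-589, 10), 49)) = Add(12359, Rational(-28861, 10)) = Rational(94729, 10)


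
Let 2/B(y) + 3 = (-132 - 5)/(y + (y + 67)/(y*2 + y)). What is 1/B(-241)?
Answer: -70526/58023 ≈ -1.2155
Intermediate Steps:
B(y) = 2/(-3 - 137/(y + (67 + y)/(3*y))) (B(y) = 2/(-3 + (-132 - 5)/(y + (y + 67)/(y*2 + y))) = 2/(-3 - 137/(y + (67 + y)/(2*y + y))) = 2/(-3 - 137/(y + (67 + y)/((3*y)))) = 2/(-3 - 137/(y + (67 + y)*(1/(3*y)))) = 2/(-3 - 137/(y + (67 + y)/(3*y))))
1/B(-241) = 1/(2*(-67 - 1*(-241) - 3*(-241)²)/(3*(67 + 3*(-241)² + 138*(-241)))) = 1/(2*(-67 + 241 - 3*58081)/(3*(67 + 3*58081 - 33258))) = 1/(2*(-67 + 241 - 174243)/(3*(67 + 174243 - 33258))) = 1/((⅔)*(-174069)/141052) = 1/((⅔)*(1/141052)*(-174069)) = 1/(-58023/70526) = -70526/58023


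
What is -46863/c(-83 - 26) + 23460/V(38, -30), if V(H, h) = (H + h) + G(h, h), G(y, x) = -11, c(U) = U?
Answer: -805517/109 ≈ -7390.1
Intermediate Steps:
V(H, h) = -11 + H + h (V(H, h) = (H + h) - 11 = -11 + H + h)
-46863/c(-83 - 26) + 23460/V(38, -30) = -46863/(-83 - 26) + 23460/(-11 + 38 - 30) = -46863/(-109) + 23460/(-3) = -46863*(-1/109) + 23460*(-⅓) = 46863/109 - 7820 = -805517/109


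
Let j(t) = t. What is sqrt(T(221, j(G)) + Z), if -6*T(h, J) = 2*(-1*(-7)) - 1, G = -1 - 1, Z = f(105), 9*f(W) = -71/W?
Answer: I*sqrt(889770)/630 ≈ 1.4973*I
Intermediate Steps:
f(W) = -71/(9*W) (f(W) = (-71/W)/9 = -71/(9*W))
Z = -71/945 (Z = -71/9/105 = -71/9*1/105 = -71/945 ≈ -0.075132)
G = -2
T(h, J) = -13/6 (T(h, J) = -(2*(-1*(-7)) - 1)/6 = -(2*7 - 1)/6 = -(14 - 1)/6 = -1/6*13 = -13/6)
sqrt(T(221, j(G)) + Z) = sqrt(-13/6 - 71/945) = sqrt(-4237/1890) = I*sqrt(889770)/630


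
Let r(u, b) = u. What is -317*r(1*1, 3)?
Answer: -317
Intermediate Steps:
-317*r(1*1, 3) = -317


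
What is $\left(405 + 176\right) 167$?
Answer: $97027$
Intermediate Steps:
$\left(405 + 176\right) 167 = 581 \cdot 167 = 97027$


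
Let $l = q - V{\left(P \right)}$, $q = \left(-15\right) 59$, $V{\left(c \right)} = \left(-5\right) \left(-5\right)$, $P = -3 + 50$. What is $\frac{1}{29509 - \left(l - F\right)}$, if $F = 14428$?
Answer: $\frac{1}{44847} \approx 2.2298 \cdot 10^{-5}$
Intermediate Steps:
$P = 47$
$V{\left(c \right)} = 25$
$q = -885$
$l = -910$ ($l = -885 - 25 = -910$)
$\frac{1}{29509 - \left(l - F\right)} = \frac{1}{29509 - \left(-910 - 14428\right)} = \frac{1}{29509 - -15338} = \frac{1}{29509 + 15338} = \frac{1}{44847}$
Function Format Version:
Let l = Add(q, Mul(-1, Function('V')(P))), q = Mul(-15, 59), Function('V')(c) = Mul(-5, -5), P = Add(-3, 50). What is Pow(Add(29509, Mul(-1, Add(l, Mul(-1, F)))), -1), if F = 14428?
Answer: Rational(1, 44847) ≈ 2.2298e-5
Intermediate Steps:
P = 47
Function('V')(c) = 25
q = -885
l = -910 (l = Add(-885, Mul(-1, 25)) = Add(-885, -25) = -910)
Pow(Add(29509, Mul(-1, Add(l, Mul(-1, F)))), -1) = Pow(Add(29509, Mul(-1, Add(-910, Mul(-1, 14428)))), -1) = Pow(Add(29509, Mul(-1, Add(-910, -14428))), -1) = Pow(Add(29509, Mul(-1, -15338)), -1) = Pow(Add(29509, 15338), -1) = Pow(44847, -1) = Rational(1, 44847)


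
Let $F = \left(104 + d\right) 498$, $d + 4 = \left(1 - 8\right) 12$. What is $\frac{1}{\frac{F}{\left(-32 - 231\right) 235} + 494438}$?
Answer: $\frac{61805}{30558732622} \approx 2.0225 \cdot 10^{-6}$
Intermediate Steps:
$d = -88$ ($d = -4 + \left(1 - 8\right) 12 = -4 - 84 = -88$)
$F = 7968$ ($F = \left(104 - 88\right) 498 = 16 \cdot 498 = 7968$)
$\frac{1}{\frac{F}{\left(-32 - 231\right) 235} + 494438} = \frac{1}{\frac{7968}{\left(-32 - 231\right) 235} + 494438} = \frac{1}{\frac{7968}{\left(-263\right) 235} + 494438} = \frac{1}{\frac{7968}{-61805} + 494438} = \frac{1}{7968 \left(- \frac{1}{61805}\right) + 494438} = \frac{1}{- \frac{7968}{61805} + 494438} = \frac{1}{\frac{30558732622}{61805}} = \frac{61805}{30558732622}$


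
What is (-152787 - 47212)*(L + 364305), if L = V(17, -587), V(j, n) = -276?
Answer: -72805435971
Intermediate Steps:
L = -276
(-152787 - 47212)*(L + 364305) = (-152787 - 47212)*(-276 + 364305) = -199999*364029 = -72805435971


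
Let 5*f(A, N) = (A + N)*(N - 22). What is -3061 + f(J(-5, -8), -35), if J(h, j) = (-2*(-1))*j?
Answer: -12398/5 ≈ -2479.6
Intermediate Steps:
J(h, j) = 2*j
f(A, N) = (-22 + N)*(A + N)/5 (f(A, N) = ((A + N)*(N - 22))/5 = ((A + N)*(-22 + N))/5 = ((-22 + N)*(A + N))/5 = (-22 + N)*(A + N)/5)
-3061 + f(J(-5, -8), -35) = -3061 + (-44*(-8)/5 - 22/5*(-35) + (1/5)*(-35)**2 + (1/5)*(2*(-8))*(-35)) = -3061 + (-22/5*(-16) + 154 + (1/5)*1225 + (1/5)*(-16)*(-35)) = -3061 + (352/5 + 154 + 245 + 112) = -3061 + 2907/5 = -12398/5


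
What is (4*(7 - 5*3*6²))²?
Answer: 4545424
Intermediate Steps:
(4*(7 - 5*3*6²))² = (4*(7 - 15*36))² = (4*(7 - 540))² = (4*(-533))² = (-2132)² = 4545424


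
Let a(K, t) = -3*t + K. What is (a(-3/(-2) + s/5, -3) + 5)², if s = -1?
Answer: 23409/100 ≈ 234.09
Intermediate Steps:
a(K, t) = K - 3*t
(a(-3/(-2) + s/5, -3) + 5)² = (((-3/(-2) - 1/5) - 3*(-3)) + 5)² = (((-3*(-½) - 1*⅕) + 9) + 5)² = (((3/2 - ⅕) + 9) + 5)² = ((13/10 + 9) + 5)² = (103/10 + 5)² = (153/10)² = 23409/100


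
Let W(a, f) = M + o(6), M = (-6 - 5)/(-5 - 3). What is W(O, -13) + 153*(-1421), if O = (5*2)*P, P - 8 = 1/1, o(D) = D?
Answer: -1739245/8 ≈ -2.1741e+5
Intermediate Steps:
P = 9 (P = 8 + 1/1 = 8 + 1 = 9)
O = 90 (O = (5*2)*9 = 10*9 = 90)
M = 11/8 (M = -11/(-8) = -11*(-⅛) = 11/8 ≈ 1.3750)
W(a, f) = 59/8 (W(a, f) = 11/8 + 6 = 59/8)
W(O, -13) + 153*(-1421) = 59/8 + 153*(-1421) = 59/8 - 217413 = -1739245/8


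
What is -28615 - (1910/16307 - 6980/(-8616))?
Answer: -1005142399825/35125278 ≈ -28616.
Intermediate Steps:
-28615 - (1910/16307 - 6980/(-8616)) = -28615 - (1910*(1/16307) - 6980*(-1/8616)) = -28615 - (1910/16307 + 1745/2154) = -28615 - 1*32569855/35125278 = -28615 - 32569855/35125278 = -1005142399825/35125278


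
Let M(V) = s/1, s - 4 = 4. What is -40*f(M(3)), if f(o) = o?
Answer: -320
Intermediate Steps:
s = 8 (s = 4 + 4 = 8)
M(V) = 8 (M(V) = 8/1 = 8*1 = 8)
-40*f(M(3)) = -40*8 = -320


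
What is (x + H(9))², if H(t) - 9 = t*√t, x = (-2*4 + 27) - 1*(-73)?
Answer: 16384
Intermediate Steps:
x = 92 (x = (-8 + 27) + 73 = 19 + 73 = 92)
H(t) = 9 + t^(3/2) (H(t) = 9 + t*√t = 9 + t^(3/2))
(x + H(9))² = (92 + (9 + 9^(3/2)))² = (92 + (9 + 27))² = (92 + 36)² = 128² = 16384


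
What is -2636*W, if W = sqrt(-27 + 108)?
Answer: -23724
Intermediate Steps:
W = 9 (W = sqrt(81) = 9)
-2636*W = -2636*9 = -23724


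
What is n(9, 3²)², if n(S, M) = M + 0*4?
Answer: 81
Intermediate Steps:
n(S, M) = M (n(S, M) = M + 0 = M)
n(9, 3²)² = (3²)² = 9² = 81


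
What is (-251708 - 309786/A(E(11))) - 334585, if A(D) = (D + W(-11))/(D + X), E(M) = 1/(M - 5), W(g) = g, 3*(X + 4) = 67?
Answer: -3722799/65 ≈ -57274.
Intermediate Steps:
X = 55/3 (X = -4 + (⅓)*67 = -4 + 67/3 = 55/3 ≈ 18.333)
E(M) = 1/(-5 + M)
A(D) = (-11 + D)/(55/3 + D) (A(D) = (D - 11)/(D + 55/3) = (-11 + D)/(55/3 + D))
(-251708 - 309786/A(E(11))) - 334585 = (-251708 - 309786*(55 + 3/(-5 + 11))/(3*(-11 + 1/(-5 + 11)))) - 334585 = (-251708 - 309786*(55 + 3/6)/(3*(-11 + 1/6))) - 334585 = (-251708 - 309786*(55 + 3*(⅙))/(3*(-11 + ⅙))) - 334585 = (-251708 - 309786/(3*(-65/6)/(55 + ½))) - 334585 = (-251708 - 309786/(3*(-65/6)/(111/2))) - 334585 = (-251708 - 309786/(3*(2/111)*(-65/6))) - 334585 = (-251708 - 309786/(-65/111)) - 334585 = (-251708 - 309786*(-111/65)) - 334585 = (-251708 + 34386246/65) - 334585 = 18025226/65 - 334585 = -3722799/65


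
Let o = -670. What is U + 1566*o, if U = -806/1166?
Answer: -611695663/583 ≈ -1.0492e+6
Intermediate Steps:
U = -403/583 (U = -806*1/1166 = -403/583 ≈ -0.69125)
U + 1566*o = -403/583 + 1566*(-670) = -403/583 - 1049220 = -611695663/583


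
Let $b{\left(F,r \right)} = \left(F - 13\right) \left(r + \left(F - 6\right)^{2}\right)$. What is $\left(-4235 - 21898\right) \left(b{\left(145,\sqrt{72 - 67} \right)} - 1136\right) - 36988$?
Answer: $-66619221376 - 3449556 \sqrt{5} \approx -6.6627 \cdot 10^{10}$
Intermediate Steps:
$b{\left(F,r \right)} = \left(-13 + F\right) \left(r + \left(-6 + F\right)^{2}\right)$
$\left(-4235 - 21898\right) \left(b{\left(145,\sqrt{72 - 67} \right)} - 1136\right) - 36988 = \left(-4235 - 21898\right) \left(\left(- 13 \sqrt{72 - 67} - 13 \left(-6 + 145\right)^{2} + 145 \sqrt{72 - 67} + 145 \left(-6 + 145\right)^{2}\right) - 1136\right) - 36988 = - 26133 \left(\left(- 13 \sqrt{5} - 13 \cdot 139^{2} + 145 \sqrt{5} + 145 \cdot 139^{2}\right) - 1136\right) - 36988 = - 26133 \left(\left(- 13 \sqrt{5} - 251173 + 145 \sqrt{5} + 145 \cdot 19321\right) - 1136\right) - 36988 = - 26133 \left(\left(- 13 \sqrt{5} - 251173 + 145 \sqrt{5} + 2801545\right) - 1136\right) - 36988 = - 26133 \left(\left(2550372 + 132 \sqrt{5}\right) - 1136\right) - 36988 = - 26133 \left(2549236 + 132 \sqrt{5}\right) - 36988 = \left(-66619184388 - 3449556 \sqrt{5}\right) - 36988 = -66619221376 - 3449556 \sqrt{5}$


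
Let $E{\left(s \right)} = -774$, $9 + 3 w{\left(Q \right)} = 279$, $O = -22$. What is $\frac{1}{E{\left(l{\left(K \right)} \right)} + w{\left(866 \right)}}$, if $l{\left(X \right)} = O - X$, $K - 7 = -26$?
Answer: $- \frac{1}{684} \approx -0.001462$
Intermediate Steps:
$w{\left(Q \right)} = 90$ ($w{\left(Q \right)} = -3 + \frac{1}{3} \cdot 279 = -3 + 93 = 90$)
$K = -19$ ($K = 7 - 26 = -19$)
$l{\left(X \right)} = -22 - X$
$\frac{1}{E{\left(l{\left(K \right)} \right)} + w{\left(866 \right)}} = \frac{1}{-774 + 90} = \frac{1}{-684} = - \frac{1}{684}$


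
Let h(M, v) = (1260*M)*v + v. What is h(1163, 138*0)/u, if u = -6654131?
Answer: 0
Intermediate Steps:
h(M, v) = v + 1260*M*v (h(M, v) = 1260*M*v + v = v + 1260*M*v)
h(1163, 138*0)/u = ((138*0)*(1 + 1260*1163))/(-6654131) = (0*(1 + 1465380))*(-1/6654131) = (0*1465381)*(-1/6654131) = 0*(-1/6654131) = 0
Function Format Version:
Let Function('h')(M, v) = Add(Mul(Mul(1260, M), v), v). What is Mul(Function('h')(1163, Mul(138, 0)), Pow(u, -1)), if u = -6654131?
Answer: 0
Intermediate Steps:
Function('h')(M, v) = Add(v, Mul(1260, M, v)) (Function('h')(M, v) = Add(Mul(1260, M, v), v) = Add(v, Mul(1260, M, v)))
Mul(Function('h')(1163, Mul(138, 0)), Pow(u, -1)) = Mul(Mul(Mul(138, 0), Add(1, Mul(1260, 1163))), Pow(-6654131, -1)) = Mul(Mul(0, Add(1, 1465380)), Rational(-1, 6654131)) = Mul(Mul(0, 1465381), Rational(-1, 6654131)) = Mul(0, Rational(-1, 6654131)) = 0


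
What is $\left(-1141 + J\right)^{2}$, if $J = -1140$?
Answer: $5202961$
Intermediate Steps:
$\left(-1141 + J\right)^{2} = \left(-1141 - 1140\right)^{2} = \left(-2281\right)^{2} = 5202961$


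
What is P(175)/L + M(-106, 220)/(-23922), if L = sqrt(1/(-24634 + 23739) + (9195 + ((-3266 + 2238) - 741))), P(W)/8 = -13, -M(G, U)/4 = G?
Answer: -212/11961 - 104*sqrt(5948410755)/6646269 ≈ -1.2246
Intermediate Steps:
M(G, U) = -4*G
P(W) = -104 (P(W) = 8*(-13) = -104)
L = sqrt(5948410755)/895 (L = sqrt(1/(-895) + (9195 + (-1028 - 741))) = sqrt(-1/895 + (9195 - 1769)) = sqrt(-1/895 + 7426) = sqrt(6646269/895) = sqrt(5948410755)/895 ≈ 86.174)
P(175)/L + M(-106, 220)/(-23922) = -104*sqrt(5948410755)/6646269 - 4*(-106)/(-23922) = -104*sqrt(5948410755)/6646269 + 424*(-1/23922) = -104*sqrt(5948410755)/6646269 - 212/11961 = -212/11961 - 104*sqrt(5948410755)/6646269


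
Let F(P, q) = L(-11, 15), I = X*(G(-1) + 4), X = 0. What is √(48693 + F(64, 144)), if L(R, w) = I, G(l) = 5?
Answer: √48693 ≈ 220.66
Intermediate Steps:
I = 0 (I = 0*(5 + 4) = 0*9 = 0)
L(R, w) = 0
F(P, q) = 0
√(48693 + F(64, 144)) = √(48693 + 0) = √48693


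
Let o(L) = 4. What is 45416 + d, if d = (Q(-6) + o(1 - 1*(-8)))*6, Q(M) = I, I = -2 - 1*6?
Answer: 45392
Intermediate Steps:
I = -8 (I = -2 - 6 = -8)
Q(M) = -8
d = -24 (d = (-8 + 4)*6 = -4*6 = -24)
45416 + d = 45416 - 24 = 45392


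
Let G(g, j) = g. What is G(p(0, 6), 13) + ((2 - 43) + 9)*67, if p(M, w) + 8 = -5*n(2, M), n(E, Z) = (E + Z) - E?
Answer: -2152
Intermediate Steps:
n(E, Z) = Z
p(M, w) = -8 - 5*M
G(p(0, 6), 13) + ((2 - 43) + 9)*67 = (-8 - 5*0) + ((2 - 43) + 9)*67 = (-8 + 0) + (-41 + 9)*67 = -8 - 32*67 = -8 - 2144 = -2152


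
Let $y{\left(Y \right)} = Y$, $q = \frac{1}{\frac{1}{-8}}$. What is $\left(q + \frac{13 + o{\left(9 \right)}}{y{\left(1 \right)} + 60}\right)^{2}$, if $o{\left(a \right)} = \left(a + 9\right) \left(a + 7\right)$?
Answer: $\frac{34969}{3721} \approx 9.3977$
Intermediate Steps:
$q = -8$ ($q = \frac{1}{- \frac{1}{8}} = -8$)
$o{\left(a \right)} = \left(7 + a\right) \left(9 + a\right)$ ($o{\left(a \right)} = \left(9 + a\right) \left(7 + a\right) = \left(7 + a\right) \left(9 + a\right)$)
$\left(q + \frac{13 + o{\left(9 \right)}}{y{\left(1 \right)} + 60}\right)^{2} = \left(-8 + \frac{13 + \left(63 + 9^{2} + 16 \cdot 9\right)}{1 + 60}\right)^{2} = \left(-8 + \frac{13 + \left(63 + 81 + 144\right)}{61}\right)^{2} = \left(-8 + \left(13 + 288\right) \frac{1}{61}\right)^{2} = \left(-8 + 301 \cdot \frac{1}{61}\right)^{2} = \left(-8 + \frac{301}{61}\right)^{2} = \left(- \frac{187}{61}\right)^{2} = \frac{34969}{3721}$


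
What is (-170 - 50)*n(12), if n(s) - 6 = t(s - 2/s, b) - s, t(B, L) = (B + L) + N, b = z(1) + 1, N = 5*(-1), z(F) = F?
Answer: -1870/3 ≈ -623.33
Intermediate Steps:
N = -5
b = 2 (b = 1 + 1 = 2)
t(B, L) = -5 + B + L (t(B, L) = (B + L) - 5 = -5 + B + L)
n(s) = 3 - 2/s (n(s) = 6 + ((-5 + (s - 2/s) + 2) - s) = 6 + ((-3 + s - 2/s) - s) = 6 + (-3 - 2/s) = 3 - 2/s)
(-170 - 50)*n(12) = (-170 - 50)*(3 - 2/12) = -220*(3 - 2*1/12) = -220*(3 - 1/6) = -220*17/6 = -1870/3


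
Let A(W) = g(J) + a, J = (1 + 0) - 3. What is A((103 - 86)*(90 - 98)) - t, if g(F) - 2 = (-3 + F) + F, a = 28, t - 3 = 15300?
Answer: -15280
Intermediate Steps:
t = 15303 (t = 3 + 15300 = 15303)
J = -2 (J = 1 - 3 = -2)
g(F) = -1 + 2*F (g(F) = 2 + ((-3 + F) + F) = 2 + (-3 + 2*F) = -1 + 2*F)
A(W) = 23 (A(W) = (-1 + 2*(-2)) + 28 = (-1 - 4) + 28 = -5 + 28 = 23)
A((103 - 86)*(90 - 98)) - t = 23 - 1*15303 = 23 - 15303 = -15280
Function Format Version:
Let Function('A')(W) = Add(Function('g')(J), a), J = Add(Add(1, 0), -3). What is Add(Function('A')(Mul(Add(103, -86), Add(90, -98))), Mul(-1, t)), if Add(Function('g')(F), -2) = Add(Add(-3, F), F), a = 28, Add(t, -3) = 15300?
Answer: -15280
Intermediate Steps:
t = 15303 (t = Add(3, 15300) = 15303)
J = -2 (J = Add(1, -3) = -2)
Function('g')(F) = Add(-1, Mul(2, F)) (Function('g')(F) = Add(2, Add(Add(-3, F), F)) = Add(2, Add(-3, Mul(2, F))) = Add(-1, Mul(2, F)))
Function('A')(W) = 23 (Function('A')(W) = Add(Add(-1, Mul(2, -2)), 28) = Add(Add(-1, -4), 28) = Add(-5, 28) = 23)
Add(Function('A')(Mul(Add(103, -86), Add(90, -98))), Mul(-1, t)) = Add(23, Mul(-1, 15303)) = Add(23, -15303) = -15280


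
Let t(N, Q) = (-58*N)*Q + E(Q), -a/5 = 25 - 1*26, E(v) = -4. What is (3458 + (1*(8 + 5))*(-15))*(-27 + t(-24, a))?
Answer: 22609327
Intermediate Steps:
a = 5 (a = -5*(25 - 1*26) = -5*(25 - 26) = -5*(-1) = 5)
t(N, Q) = -4 - 58*N*Q (t(N, Q) = (-58*N)*Q - 4 = -58*N*Q - 4 = -4 - 58*N*Q)
(3458 + (1*(8 + 5))*(-15))*(-27 + t(-24, a)) = (3458 + (1*(8 + 5))*(-15))*(-27 + (-4 - 58*(-24)*5)) = (3458 + (1*13)*(-15))*(-27 + (-4 + 6960)) = (3458 + 13*(-15))*(-27 + 6956) = (3458 - 195)*6929 = 3263*6929 = 22609327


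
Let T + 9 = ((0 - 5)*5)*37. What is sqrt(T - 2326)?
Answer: 2*I*sqrt(815) ≈ 57.096*I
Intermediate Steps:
T = -934 (T = -9 + ((0 - 5)*5)*37 = -9 - 5*5*37 = -9 - 25*37 = -9 - 925 = -934)
sqrt(T - 2326) = sqrt(-934 - 2326) = sqrt(-3260) = 2*I*sqrt(815)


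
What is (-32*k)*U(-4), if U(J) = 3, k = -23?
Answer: 2208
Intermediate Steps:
(-32*k)*U(-4) = -32*(-23)*3 = 736*3 = 2208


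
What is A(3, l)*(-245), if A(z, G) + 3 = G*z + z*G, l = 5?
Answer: -6615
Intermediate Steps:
A(z, G) = -3 + 2*G*z (A(z, G) = -3 + (G*z + z*G) = -3 + (G*z + G*z) = -3 + 2*G*z)
A(3, l)*(-245) = (-3 + 2*5*3)*(-245) = (-3 + 30)*(-245) = 27*(-245) = -6615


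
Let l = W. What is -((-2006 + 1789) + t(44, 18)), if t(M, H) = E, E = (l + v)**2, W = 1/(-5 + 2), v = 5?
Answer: 1757/9 ≈ 195.22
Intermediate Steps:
W = -1/3 (W = 1/(-3) = -1/3 ≈ -0.33333)
l = -1/3 ≈ -0.33333
E = 196/9 (E = (-1/3 + 5)**2 = (14/3)**2 = 196/9 ≈ 21.778)
t(M, H) = 196/9
-((-2006 + 1789) + t(44, 18)) = -((-2006 + 1789) + 196/9) = -(-217 + 196/9) = -1*(-1757/9) = 1757/9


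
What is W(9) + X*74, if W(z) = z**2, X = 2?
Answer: 229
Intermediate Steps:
W(9) + X*74 = 9**2 + 2*74 = 81 + 148 = 229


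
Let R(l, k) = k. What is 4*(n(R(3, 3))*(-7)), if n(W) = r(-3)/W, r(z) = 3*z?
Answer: 84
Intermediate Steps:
n(W) = -9/W (n(W) = (3*(-3))/W = -9/W)
4*(n(R(3, 3))*(-7)) = 4*(-9/3*(-7)) = 4*(-9*⅓*(-7)) = 4*(-3*(-7)) = 4*21 = 84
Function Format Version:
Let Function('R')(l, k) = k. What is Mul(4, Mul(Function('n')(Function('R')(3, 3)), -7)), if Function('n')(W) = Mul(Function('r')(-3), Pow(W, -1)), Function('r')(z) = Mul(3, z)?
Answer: 84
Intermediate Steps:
Function('n')(W) = Mul(-9, Pow(W, -1)) (Function('n')(W) = Mul(Mul(3, -3), Pow(W, -1)) = Mul(-9, Pow(W, -1)))
Mul(4, Mul(Function('n')(Function('R')(3, 3)), -7)) = Mul(4, Mul(Mul(-9, Pow(3, -1)), -7)) = Mul(4, Mul(Mul(-9, Rational(1, 3)), -7)) = Mul(4, Mul(-3, -7)) = Mul(4, 21) = 84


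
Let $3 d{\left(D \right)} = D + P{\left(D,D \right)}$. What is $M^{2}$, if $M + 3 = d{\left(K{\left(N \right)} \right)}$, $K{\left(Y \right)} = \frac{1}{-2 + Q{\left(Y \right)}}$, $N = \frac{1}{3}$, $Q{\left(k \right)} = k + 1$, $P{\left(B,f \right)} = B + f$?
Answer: $\frac{81}{4} \approx 20.25$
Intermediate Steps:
$Q{\left(k \right)} = 1 + k$
$N = \frac{1}{3} \approx 0.33333$
$K{\left(Y \right)} = \frac{1}{-1 + Y}$ ($K{\left(Y \right)} = \frac{1}{-2 + \left(1 + Y\right)} = \frac{1}{-1 + Y}$)
$d{\left(D \right)} = D$ ($d{\left(D \right)} = \frac{D + \left(D + D\right)}{3} = \frac{D + 2 D}{3} = \frac{3 D}{3} = D$)
$M = - \frac{9}{2}$ ($M = -3 + \frac{1}{-1 + \frac{1}{3}} = -3 + \frac{1}{- \frac{2}{3}} = -3 - \frac{3}{2} = - \frac{9}{2} \approx -4.5$)
$M^{2} = \left(- \frac{9}{2}\right)^{2} = \frac{81}{4}$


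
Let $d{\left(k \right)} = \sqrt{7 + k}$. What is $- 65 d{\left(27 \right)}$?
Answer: $- 65 \sqrt{34} \approx -379.01$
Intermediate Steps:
$- 65 d{\left(27 \right)} = - 65 \sqrt{7 + 27} = - 65 \sqrt{34}$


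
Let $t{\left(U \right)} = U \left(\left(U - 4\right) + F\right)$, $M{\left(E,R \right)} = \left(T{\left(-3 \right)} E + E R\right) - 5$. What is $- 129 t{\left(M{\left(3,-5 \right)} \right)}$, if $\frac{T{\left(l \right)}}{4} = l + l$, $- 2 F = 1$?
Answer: $-1145262$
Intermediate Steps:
$F = - \frac{1}{2}$ ($F = \left(- \frac{1}{2}\right) 1 = - \frac{1}{2} \approx -0.5$)
$T{\left(l \right)} = 8 l$ ($T{\left(l \right)} = 4 \left(l + l\right) = 4 \cdot 2 l = 8 l$)
$M{\left(E,R \right)} = -5 - 24 E + E R$ ($M{\left(E,R \right)} = \left(8 \left(-3\right) E + E R\right) - 5 = \left(- 24 E + E R\right) - 5 = -5 - 24 E + E R$)
$t{\left(U \right)} = U \left(- \frac{9}{2} + U\right)$ ($t{\left(U \right)} = U \left(\left(U - 4\right) - \frac{1}{2}\right) = U \left(\left(-4 + U\right) - \frac{1}{2}\right) = U \left(- \frac{9}{2} + U\right)$)
$- 129 t{\left(M{\left(3,-5 \right)} \right)} = - 129 \frac{\left(-5 - 72 + 3 \left(-5\right)\right) \left(-9 + 2 \left(-5 - 72 + 3 \left(-5\right)\right)\right)}{2} = - 129 \frac{\left(-5 - 72 - 15\right) \left(-9 + 2 \left(-5 - 72 - 15\right)\right)}{2} = - 129 \cdot \frac{1}{2} \left(-92\right) \left(-9 + 2 \left(-92\right)\right) = - 129 \cdot \frac{1}{2} \left(-92\right) \left(-9 - 184\right) = - 129 \cdot \frac{1}{2} \left(-92\right) \left(-193\right) = \left(-129\right) 8878 = -1145262$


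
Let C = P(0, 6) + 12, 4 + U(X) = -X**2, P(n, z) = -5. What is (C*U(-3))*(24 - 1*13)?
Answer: -1001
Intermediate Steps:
U(X) = -4 - X**2
C = 7 (C = -5 + 12 = 7)
(C*U(-3))*(24 - 1*13) = (7*(-4 - 1*(-3)**2))*(24 - 1*13) = (7*(-4 - 1*9))*(24 - 13) = (7*(-4 - 9))*11 = (7*(-13))*11 = -91*11 = -1001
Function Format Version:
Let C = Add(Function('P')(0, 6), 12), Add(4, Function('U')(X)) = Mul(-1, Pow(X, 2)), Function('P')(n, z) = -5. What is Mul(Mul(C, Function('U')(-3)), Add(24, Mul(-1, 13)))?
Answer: -1001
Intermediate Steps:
Function('U')(X) = Add(-4, Mul(-1, Pow(X, 2)))
C = 7 (C = Add(-5, 12) = 7)
Mul(Mul(C, Function('U')(-3)), Add(24, Mul(-1, 13))) = Mul(Mul(7, Add(-4, Mul(-1, Pow(-3, 2)))), Add(24, Mul(-1, 13))) = Mul(Mul(7, Add(-4, Mul(-1, 9))), Add(24, -13)) = Mul(Mul(7, Add(-4, -9)), 11) = Mul(Mul(7, -13), 11) = Mul(-91, 11) = -1001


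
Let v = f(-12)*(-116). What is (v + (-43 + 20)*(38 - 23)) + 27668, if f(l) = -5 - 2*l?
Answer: 25119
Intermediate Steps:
v = -2204 (v = (-5 - 2*(-12))*(-116) = (-5 + 24)*(-116) = 19*(-116) = -2204)
(v + (-43 + 20)*(38 - 23)) + 27668 = (-2204 + (-43 + 20)*(38 - 23)) + 27668 = (-2204 - 23*15) + 27668 = (-2204 - 345) + 27668 = -2549 + 27668 = 25119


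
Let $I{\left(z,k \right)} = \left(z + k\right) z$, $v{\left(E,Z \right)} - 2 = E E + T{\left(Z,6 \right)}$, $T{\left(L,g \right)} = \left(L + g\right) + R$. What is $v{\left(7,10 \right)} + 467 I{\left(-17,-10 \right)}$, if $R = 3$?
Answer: $214423$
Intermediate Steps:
$T{\left(L,g \right)} = 3 + L + g$ ($T{\left(L,g \right)} = \left(L + g\right) + 3 = 3 + L + g$)
$v{\left(E,Z \right)} = 11 + Z + E^{2}$ ($v{\left(E,Z \right)} = 2 + \left(E E + \left(3 + Z + 6\right)\right) = 2 + \left(E^{2} + \left(9 + Z\right)\right) = 2 + \left(9 + Z + E^{2}\right) = 11 + Z + E^{2}$)
$I{\left(z,k \right)} = z \left(k + z\right)$ ($I{\left(z,k \right)} = \left(k + z\right) z = z \left(k + z\right)$)
$v{\left(7,10 \right)} + 467 I{\left(-17,-10 \right)} = \left(11 + 10 + 7^{2}\right) + 467 \left(- 17 \left(-10 - 17\right)\right) = \left(11 + 10 + 49\right) + 467 \left(\left(-17\right) \left(-27\right)\right) = 70 + 467 \cdot 459 = 70 + 214353 = 214423$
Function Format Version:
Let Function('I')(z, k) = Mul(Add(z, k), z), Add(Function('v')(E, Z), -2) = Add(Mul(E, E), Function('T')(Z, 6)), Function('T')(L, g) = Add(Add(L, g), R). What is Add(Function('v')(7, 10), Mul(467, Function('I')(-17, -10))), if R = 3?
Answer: 214423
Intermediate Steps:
Function('T')(L, g) = Add(3, L, g) (Function('T')(L, g) = Add(Add(L, g), 3) = Add(3, L, g))
Function('v')(E, Z) = Add(11, Z, Pow(E, 2)) (Function('v')(E, Z) = Add(2, Add(Mul(E, E), Add(3, Z, 6))) = Add(2, Add(Pow(E, 2), Add(9, Z))) = Add(2, Add(9, Z, Pow(E, 2))) = Add(11, Z, Pow(E, 2)))
Function('I')(z, k) = Mul(z, Add(k, z)) (Function('I')(z, k) = Mul(Add(k, z), z) = Mul(z, Add(k, z)))
Add(Function('v')(7, 10), Mul(467, Function('I')(-17, -10))) = Add(Add(11, 10, Pow(7, 2)), Mul(467, Mul(-17, Add(-10, -17)))) = Add(Add(11, 10, 49), Mul(467, Mul(-17, -27))) = Add(70, Mul(467, 459)) = Add(70, 214353) = 214423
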